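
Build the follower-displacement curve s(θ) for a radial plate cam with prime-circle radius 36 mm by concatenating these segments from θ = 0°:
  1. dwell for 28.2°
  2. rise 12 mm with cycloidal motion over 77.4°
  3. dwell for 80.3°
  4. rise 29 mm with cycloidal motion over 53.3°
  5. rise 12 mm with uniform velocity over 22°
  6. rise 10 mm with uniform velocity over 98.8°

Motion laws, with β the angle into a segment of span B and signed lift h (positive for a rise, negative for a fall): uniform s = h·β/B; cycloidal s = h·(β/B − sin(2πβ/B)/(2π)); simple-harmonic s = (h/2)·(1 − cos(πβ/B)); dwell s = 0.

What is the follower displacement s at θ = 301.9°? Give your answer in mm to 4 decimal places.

seg 1 [0°–28.2°] dwell: s stays 0.0000
seg 2 [28.2°–105.6°] cycloidal, h=12: full span → s += 12 → s = 12.0000
seg 3 [105.6°–185.9°] dwell: s stays 12.0000
seg 4 [185.9°–239.2°] cycloidal, h=29: full span → s += 29 → s = 41.0000
seg 5 [239.2°–261.2°] uniform, h=12: full span → s += 12 → s = 53.0000
seg 6 [261.2°–360°] uniform, h=10: θ=301.9° here. β=40.7, B=98.8. 10·40.7/98.8 = 4.1194 → s = 57.1194

57.1194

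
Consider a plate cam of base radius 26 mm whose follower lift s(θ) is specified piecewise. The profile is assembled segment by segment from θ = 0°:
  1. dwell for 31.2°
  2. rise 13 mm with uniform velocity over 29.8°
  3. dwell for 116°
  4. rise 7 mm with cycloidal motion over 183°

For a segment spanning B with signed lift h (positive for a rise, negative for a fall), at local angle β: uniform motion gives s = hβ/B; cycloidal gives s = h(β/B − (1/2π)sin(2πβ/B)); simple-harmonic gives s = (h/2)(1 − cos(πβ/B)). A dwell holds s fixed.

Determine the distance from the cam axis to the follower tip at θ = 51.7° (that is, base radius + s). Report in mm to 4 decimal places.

seg 1 [0°–31.2°] dwell: s stays 0.0000
seg 2 [31.2°–61°] uniform, h=13: θ=51.7° here. β=20.5, B=29.8. 13·20.5/29.8 = 8.9430 → s = 8.9430
radial distance = base radius + s = 26 + 8.9430 = 34.9430

34.9430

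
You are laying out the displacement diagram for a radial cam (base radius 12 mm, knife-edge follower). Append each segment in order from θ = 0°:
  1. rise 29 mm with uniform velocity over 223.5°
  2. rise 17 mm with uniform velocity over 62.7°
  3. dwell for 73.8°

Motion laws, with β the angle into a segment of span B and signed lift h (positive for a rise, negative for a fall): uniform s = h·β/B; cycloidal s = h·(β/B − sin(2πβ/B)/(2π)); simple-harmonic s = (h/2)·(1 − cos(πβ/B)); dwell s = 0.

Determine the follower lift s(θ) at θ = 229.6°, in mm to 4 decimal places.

seg 1 [0°–223.5°] uniform, h=29: full span → s += 29 → s = 29.0000
seg 2 [223.5°–286.2°] uniform, h=17: θ=229.6° here. β=6.1, B=62.7. 17·6.1/62.7 = 1.6539 → s = 30.6539

30.6539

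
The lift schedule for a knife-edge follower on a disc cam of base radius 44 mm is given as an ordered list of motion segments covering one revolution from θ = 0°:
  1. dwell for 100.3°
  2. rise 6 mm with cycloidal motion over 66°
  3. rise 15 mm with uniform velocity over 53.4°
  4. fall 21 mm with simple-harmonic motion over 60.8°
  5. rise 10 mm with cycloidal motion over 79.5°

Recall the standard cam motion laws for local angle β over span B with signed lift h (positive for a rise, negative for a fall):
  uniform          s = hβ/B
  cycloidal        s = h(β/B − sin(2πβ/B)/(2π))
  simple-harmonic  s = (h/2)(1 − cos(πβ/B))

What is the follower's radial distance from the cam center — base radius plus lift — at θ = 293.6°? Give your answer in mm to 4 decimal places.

seg 1 [0°–100.3°] dwell: s stays 0.0000
seg 2 [100.3°–166.3°] cycloidal, h=6: full span → s += 6 → s = 6.0000
seg 3 [166.3°–219.7°] uniform, h=15: full span → s += 15 → s = 21.0000
seg 4 [219.7°–280.5°] simple-harmonic, h=-21: full span → s += -21 → s = 0.0000
seg 5 [280.5°–360°] cycloidal, h=10: θ=293.6° here. β=13.1, B=79.5. 10·(0.1648 − sin(2π·0.1648)/(2π)) = 0.2790 → s = 0.2790
radial distance = base radius + s = 44 + 0.2790 = 44.2790

44.2790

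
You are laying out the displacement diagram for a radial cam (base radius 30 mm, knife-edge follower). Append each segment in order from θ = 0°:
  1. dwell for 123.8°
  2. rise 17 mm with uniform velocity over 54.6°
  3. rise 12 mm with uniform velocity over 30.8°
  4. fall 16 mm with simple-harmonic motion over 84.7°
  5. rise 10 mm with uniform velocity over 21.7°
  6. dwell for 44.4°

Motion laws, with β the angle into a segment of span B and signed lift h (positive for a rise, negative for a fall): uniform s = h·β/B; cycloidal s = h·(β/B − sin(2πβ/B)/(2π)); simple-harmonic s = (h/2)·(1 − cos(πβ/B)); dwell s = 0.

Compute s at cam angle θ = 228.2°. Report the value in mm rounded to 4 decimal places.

seg 1 [0°–123.8°] dwell: s stays 0.0000
seg 2 [123.8°–178.4°] uniform, h=17: full span → s += 17 → s = 17.0000
seg 3 [178.4°–209.2°] uniform, h=12: full span → s += 12 → s = 29.0000
seg 4 [209.2°–293.9°] simple-harmonic, h=-16: θ=228.2° here. β=19, B=84.7. -16/2·(1 − cos(π·0.2243)) = -1.9057 → s = 27.0943

27.0943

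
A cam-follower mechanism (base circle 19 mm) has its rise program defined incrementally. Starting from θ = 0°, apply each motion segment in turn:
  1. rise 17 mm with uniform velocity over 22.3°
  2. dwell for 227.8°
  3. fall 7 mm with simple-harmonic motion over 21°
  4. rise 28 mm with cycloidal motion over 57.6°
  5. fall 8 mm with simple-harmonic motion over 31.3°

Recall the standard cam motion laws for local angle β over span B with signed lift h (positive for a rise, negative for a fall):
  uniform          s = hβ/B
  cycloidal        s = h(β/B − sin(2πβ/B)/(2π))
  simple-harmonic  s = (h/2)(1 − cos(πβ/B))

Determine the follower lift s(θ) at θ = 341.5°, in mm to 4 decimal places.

seg 1 [0°–22.3°] uniform, h=17: full span → s += 17 → s = 17.0000
seg 2 [22.3°–250.1°] dwell: s stays 17.0000
seg 3 [250.1°–271.1°] simple-harmonic, h=-7: full span → s += -7 → s = 10.0000
seg 4 [271.1°–328.7°] cycloidal, h=28: full span → s += 28 → s = 38.0000
seg 5 [328.7°–360°] simple-harmonic, h=-8: θ=341.5° here. β=12.8, B=31.3. -8/2·(1 − cos(π·0.4089)) = -2.8713 → s = 35.1287

35.1287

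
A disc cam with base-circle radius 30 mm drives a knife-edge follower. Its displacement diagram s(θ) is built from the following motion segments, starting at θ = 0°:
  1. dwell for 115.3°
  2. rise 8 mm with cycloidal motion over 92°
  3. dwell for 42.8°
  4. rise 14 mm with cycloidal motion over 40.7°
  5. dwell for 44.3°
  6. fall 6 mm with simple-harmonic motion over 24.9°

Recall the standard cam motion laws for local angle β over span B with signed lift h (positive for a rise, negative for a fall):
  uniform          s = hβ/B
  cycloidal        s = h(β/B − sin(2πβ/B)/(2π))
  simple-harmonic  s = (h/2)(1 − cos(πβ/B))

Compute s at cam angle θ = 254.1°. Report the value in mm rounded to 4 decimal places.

seg 1 [0°–115.3°] dwell: s stays 0.0000
seg 2 [115.3°–207.3°] cycloidal, h=8: full span → s += 8 → s = 8.0000
seg 3 [207.3°–250.1°] dwell: s stays 8.0000
seg 4 [250.1°–290.8°] cycloidal, h=14: θ=254.1° here. β=4, B=40.7. 14·(0.0983 − sin(2π·0.0983)/(2π)) = 0.0858 → s = 8.0858

8.0858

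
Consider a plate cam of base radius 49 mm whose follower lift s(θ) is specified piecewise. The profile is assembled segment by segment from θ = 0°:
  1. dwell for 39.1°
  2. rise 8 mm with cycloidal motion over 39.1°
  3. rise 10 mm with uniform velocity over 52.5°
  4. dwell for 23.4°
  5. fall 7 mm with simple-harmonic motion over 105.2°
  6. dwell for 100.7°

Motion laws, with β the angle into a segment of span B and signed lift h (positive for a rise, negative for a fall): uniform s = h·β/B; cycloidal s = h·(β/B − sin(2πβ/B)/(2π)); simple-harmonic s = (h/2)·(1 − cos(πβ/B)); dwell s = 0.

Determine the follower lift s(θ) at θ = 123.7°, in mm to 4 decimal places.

seg 1 [0°–39.1°] dwell: s stays 0.0000
seg 2 [39.1°–78.2°] cycloidal, h=8: full span → s += 8 → s = 8.0000
seg 3 [78.2°–130.7°] uniform, h=10: θ=123.7° here. β=45.5, B=52.5. 10·45.5/52.5 = 8.6667 → s = 16.6667

16.6667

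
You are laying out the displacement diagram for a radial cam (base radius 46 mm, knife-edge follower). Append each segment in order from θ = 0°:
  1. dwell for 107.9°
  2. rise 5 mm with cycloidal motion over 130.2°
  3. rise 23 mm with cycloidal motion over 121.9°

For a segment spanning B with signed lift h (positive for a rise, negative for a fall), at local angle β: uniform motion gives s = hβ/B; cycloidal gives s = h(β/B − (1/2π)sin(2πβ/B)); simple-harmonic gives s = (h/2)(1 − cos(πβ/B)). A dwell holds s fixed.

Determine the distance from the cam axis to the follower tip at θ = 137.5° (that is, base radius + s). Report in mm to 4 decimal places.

seg 1 [0°–107.9°] dwell: s stays 0.0000
seg 2 [107.9°–238.1°] cycloidal, h=5: θ=137.5° here. β=29.6, B=130.2. 5·(0.2273 − sin(2π·0.2273)/(2π)) = 0.3490 → s = 0.3490
radial distance = base radius + s = 46 + 0.3490 = 46.3490

46.3490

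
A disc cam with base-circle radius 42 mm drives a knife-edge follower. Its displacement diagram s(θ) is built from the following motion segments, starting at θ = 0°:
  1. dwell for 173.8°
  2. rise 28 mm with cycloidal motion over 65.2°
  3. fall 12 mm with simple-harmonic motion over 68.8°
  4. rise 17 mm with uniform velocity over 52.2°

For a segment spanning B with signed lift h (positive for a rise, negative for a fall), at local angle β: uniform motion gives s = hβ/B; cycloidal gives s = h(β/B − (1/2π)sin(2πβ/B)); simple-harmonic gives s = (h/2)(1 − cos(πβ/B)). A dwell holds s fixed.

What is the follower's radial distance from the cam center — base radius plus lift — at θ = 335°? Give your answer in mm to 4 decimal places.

seg 1 [0°–173.8°] dwell: s stays 0.0000
seg 2 [173.8°–239°] cycloidal, h=28: full span → s += 28 → s = 28.0000
seg 3 [239°–307.8°] simple-harmonic, h=-12: full span → s += -12 → s = 16.0000
seg 4 [307.8°–360°] uniform, h=17: θ=335° here. β=27.2, B=52.2. 17·27.2/52.2 = 8.8582 → s = 24.8582
radial distance = base radius + s = 42 + 24.8582 = 66.8582

66.8582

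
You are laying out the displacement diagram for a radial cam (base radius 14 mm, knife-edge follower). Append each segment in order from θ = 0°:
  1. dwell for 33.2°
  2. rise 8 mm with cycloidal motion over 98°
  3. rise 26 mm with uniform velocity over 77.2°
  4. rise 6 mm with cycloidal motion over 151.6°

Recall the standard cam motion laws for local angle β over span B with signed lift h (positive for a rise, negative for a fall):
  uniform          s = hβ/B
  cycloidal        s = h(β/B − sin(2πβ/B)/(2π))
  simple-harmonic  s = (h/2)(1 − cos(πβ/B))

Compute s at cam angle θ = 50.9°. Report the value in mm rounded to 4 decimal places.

seg 1 [0°–33.2°] dwell: s stays 0.0000
seg 2 [33.2°–131.2°] cycloidal, h=8: θ=50.9° here. β=17.7, B=98. 8·(0.1806 − sin(2π·0.1806)/(2π)) = 0.2908 → s = 0.2908

0.2908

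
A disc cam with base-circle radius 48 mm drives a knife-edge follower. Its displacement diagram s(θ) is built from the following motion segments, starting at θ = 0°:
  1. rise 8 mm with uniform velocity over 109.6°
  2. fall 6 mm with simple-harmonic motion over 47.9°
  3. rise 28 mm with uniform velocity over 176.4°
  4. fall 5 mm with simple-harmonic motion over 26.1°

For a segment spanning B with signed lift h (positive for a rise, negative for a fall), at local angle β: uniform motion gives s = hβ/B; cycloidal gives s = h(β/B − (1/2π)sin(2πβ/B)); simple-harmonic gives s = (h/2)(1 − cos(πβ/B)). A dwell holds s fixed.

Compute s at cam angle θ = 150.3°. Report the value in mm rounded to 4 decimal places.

seg 1 [0°–109.6°] uniform, h=8: full span → s += 8 → s = 8.0000
seg 2 [109.6°–157.5°] simple-harmonic, h=-6: θ=150.3° here. β=40.7, B=47.9. -6/2·(1 − cos(π·0.8497)) = -5.6717 → s = 2.3283

2.3283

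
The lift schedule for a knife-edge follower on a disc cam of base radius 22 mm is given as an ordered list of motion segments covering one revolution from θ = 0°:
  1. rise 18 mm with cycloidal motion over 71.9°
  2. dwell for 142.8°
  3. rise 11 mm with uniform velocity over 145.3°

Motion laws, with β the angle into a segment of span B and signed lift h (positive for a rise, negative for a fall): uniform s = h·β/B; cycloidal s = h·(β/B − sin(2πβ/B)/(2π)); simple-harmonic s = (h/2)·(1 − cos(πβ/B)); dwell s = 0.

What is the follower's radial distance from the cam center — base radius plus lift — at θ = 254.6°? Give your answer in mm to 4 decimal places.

seg 1 [0°–71.9°] cycloidal, h=18: full span → s += 18 → s = 18.0000
seg 2 [71.9°–214.7°] dwell: s stays 18.0000
seg 3 [214.7°–360°] uniform, h=11: θ=254.6° here. β=39.9, B=145.3. 11·39.9/145.3 = 3.0206 → s = 21.0206
radial distance = base radius + s = 22 + 21.0206 = 43.0206

43.0206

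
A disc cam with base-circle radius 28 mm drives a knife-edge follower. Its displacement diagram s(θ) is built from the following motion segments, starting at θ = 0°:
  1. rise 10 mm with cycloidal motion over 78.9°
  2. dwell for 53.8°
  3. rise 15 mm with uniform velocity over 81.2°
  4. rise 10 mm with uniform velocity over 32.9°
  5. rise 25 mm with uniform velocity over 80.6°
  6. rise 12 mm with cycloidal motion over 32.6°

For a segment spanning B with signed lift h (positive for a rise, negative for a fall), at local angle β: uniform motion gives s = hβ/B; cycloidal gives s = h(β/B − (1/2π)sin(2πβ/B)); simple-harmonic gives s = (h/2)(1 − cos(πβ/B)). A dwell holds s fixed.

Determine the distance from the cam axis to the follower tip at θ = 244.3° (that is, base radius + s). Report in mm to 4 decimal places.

seg 1 [0°–78.9°] cycloidal, h=10: full span → s += 10 → s = 10.0000
seg 2 [78.9°–132.7°] dwell: s stays 10.0000
seg 3 [132.7°–213.9°] uniform, h=15: full span → s += 15 → s = 25.0000
seg 4 [213.9°–246.8°] uniform, h=10: θ=244.3° here. β=30.4, B=32.9. 10·30.4/32.9 = 9.2401 → s = 34.2401
radial distance = base radius + s = 28 + 34.2401 = 62.2401

62.2401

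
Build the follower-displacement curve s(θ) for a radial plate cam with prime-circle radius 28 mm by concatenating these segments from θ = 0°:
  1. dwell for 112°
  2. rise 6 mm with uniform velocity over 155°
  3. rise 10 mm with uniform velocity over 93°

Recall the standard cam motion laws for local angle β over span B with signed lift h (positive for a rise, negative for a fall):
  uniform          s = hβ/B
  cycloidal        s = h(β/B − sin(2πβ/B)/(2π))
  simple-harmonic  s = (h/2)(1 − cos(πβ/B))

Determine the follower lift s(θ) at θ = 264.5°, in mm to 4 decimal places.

seg 1 [0°–112°] dwell: s stays 0.0000
seg 2 [112°–267°] uniform, h=6: θ=264.5° here. β=152.5, B=155. 6·152.5/155 = 5.9032 → s = 5.9032

5.9032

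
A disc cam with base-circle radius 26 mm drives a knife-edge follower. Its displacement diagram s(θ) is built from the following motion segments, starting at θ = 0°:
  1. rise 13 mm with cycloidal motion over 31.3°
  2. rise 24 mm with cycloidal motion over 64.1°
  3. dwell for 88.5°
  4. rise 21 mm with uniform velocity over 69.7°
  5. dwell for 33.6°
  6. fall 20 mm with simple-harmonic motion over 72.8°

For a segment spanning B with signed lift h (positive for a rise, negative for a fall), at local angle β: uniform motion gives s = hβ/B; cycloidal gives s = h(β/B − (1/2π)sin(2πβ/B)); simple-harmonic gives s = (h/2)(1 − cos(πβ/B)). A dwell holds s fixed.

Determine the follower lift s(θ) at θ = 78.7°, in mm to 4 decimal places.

seg 1 [0°–31.3°] cycloidal, h=13: full span → s += 13 → s = 13.0000
seg 2 [31.3°–95.4°] cycloidal, h=24: θ=78.7° here. β=47.4, B=64.1. 24·(0.7395 − sin(2π·0.7395)/(2π)) = 21.5586 → s = 34.5586

34.5586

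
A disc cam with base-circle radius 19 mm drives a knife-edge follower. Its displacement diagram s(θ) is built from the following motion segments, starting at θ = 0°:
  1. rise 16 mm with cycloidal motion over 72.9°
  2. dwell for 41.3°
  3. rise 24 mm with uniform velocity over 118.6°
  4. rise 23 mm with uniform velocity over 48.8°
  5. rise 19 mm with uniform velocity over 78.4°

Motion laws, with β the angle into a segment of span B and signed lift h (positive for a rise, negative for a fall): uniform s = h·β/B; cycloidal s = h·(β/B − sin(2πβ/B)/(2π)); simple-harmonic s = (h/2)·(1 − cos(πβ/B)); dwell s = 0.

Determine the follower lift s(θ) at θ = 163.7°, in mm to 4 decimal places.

seg 1 [0°–72.9°] cycloidal, h=16: full span → s += 16 → s = 16.0000
seg 2 [72.9°–114.2°] dwell: s stays 16.0000
seg 3 [114.2°–232.8°] uniform, h=24: θ=163.7° here. β=49.5, B=118.6. 24·49.5/118.6 = 10.0169 → s = 26.0169

26.0169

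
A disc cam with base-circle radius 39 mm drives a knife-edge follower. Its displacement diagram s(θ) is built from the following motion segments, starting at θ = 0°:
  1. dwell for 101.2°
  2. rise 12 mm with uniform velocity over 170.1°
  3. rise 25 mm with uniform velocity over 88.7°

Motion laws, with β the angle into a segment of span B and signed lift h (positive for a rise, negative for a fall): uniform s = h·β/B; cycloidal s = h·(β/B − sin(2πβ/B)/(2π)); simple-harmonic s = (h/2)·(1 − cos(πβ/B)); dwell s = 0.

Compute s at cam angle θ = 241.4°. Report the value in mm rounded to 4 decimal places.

seg 1 [0°–101.2°] dwell: s stays 0.0000
seg 2 [101.2°–271.3°] uniform, h=12: θ=241.4° here. β=140.2, B=170.1. 12·140.2/170.1 = 9.8907 → s = 9.8907

9.8907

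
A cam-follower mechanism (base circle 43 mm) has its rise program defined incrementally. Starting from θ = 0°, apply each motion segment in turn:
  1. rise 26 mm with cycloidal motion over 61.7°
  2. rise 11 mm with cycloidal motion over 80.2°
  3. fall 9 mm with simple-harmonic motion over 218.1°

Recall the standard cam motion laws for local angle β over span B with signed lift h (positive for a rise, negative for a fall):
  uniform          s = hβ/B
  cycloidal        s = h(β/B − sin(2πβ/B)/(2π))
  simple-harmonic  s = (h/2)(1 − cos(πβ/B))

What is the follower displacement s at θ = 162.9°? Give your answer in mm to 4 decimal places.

seg 1 [0°–61.7°] cycloidal, h=26: full span → s += 26 → s = 26.0000
seg 2 [61.7°–141.9°] cycloidal, h=11: full span → s += 11 → s = 37.0000
seg 3 [141.9°–360°] simple-harmonic, h=-9: θ=162.9° here. β=21, B=218.1. -9/2·(1 − cos(π·0.0963)) = -0.2043 → s = 36.7957

36.7957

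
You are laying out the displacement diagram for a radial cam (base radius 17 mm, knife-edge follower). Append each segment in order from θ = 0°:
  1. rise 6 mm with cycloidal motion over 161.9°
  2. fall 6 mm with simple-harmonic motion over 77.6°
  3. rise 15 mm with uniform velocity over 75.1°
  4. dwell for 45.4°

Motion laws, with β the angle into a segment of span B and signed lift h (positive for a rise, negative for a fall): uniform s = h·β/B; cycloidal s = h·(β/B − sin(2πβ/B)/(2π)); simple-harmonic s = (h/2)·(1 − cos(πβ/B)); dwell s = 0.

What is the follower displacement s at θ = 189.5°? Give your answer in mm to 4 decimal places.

seg 1 [0°–161.9°] cycloidal, h=6: full span → s += 6 → s = 6.0000
seg 2 [161.9°–239.5°] simple-harmonic, h=-6: θ=189.5° here. β=27.6, B=77.6. -6/2·(1 − cos(π·0.3557)) = -1.6859 → s = 4.3141

4.3141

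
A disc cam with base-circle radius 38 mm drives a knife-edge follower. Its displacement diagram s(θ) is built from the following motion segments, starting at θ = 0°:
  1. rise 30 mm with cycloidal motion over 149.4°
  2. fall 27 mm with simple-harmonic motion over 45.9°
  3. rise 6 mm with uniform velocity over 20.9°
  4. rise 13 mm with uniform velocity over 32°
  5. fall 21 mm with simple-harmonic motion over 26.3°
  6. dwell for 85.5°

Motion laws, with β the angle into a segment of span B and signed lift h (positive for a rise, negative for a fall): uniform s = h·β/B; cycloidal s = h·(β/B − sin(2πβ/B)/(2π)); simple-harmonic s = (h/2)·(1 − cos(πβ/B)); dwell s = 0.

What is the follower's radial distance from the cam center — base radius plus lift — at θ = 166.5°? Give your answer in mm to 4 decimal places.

seg 1 [0°–149.4°] cycloidal, h=30: full span → s += 30 → s = 30.0000
seg 2 [149.4°–195.3°] simple-harmonic, h=-27: θ=166.5° here. β=17.1, B=45.9. -27/2·(1 − cos(π·0.3725)) = -8.2379 → s = 21.7621
radial distance = base radius + s = 38 + 21.7621 = 59.7621

59.7621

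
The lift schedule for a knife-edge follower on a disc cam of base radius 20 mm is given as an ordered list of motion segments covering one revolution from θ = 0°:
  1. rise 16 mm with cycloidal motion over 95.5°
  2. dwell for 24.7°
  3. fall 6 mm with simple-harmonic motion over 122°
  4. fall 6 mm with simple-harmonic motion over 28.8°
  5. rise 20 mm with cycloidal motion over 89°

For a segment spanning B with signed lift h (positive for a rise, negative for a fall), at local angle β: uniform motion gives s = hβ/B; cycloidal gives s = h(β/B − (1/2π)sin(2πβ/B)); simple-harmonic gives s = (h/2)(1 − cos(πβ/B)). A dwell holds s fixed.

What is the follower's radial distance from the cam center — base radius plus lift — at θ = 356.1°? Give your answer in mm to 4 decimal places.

seg 1 [0°–95.5°] cycloidal, h=16: full span → s += 16 → s = 16.0000
seg 2 [95.5°–120.2°] dwell: s stays 16.0000
seg 3 [120.2°–242.2°] simple-harmonic, h=-6: full span → s += -6 → s = 10.0000
seg 4 [242.2°–271°] simple-harmonic, h=-6: full span → s += -6 → s = 4.0000
seg 5 [271°–360°] cycloidal, h=20: θ=356.1° here. β=85.1, B=89. 20·(0.9562 − sin(2π·0.9562)/(2π)) = 19.9890 → s = 23.9890
radial distance = base radius + s = 20 + 23.9890 = 43.9890

43.9890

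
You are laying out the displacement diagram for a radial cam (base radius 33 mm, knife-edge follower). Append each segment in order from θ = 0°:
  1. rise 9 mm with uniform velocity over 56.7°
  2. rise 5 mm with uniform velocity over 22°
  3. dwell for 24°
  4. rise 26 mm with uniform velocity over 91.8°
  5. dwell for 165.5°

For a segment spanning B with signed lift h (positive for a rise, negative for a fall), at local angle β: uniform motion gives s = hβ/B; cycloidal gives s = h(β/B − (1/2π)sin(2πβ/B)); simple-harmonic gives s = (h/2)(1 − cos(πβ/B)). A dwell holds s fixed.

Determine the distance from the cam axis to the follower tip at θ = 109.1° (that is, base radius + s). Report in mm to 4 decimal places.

seg 1 [0°–56.7°] uniform, h=9: full span → s += 9 → s = 9.0000
seg 2 [56.7°–78.7°] uniform, h=5: full span → s += 5 → s = 14.0000
seg 3 [78.7°–102.7°] dwell: s stays 14.0000
seg 4 [102.7°–194.5°] uniform, h=26: θ=109.1° here. β=6.4, B=91.8. 26·6.4/91.8 = 1.8126 → s = 15.8126
radial distance = base radius + s = 33 + 15.8126 = 48.8126

48.8126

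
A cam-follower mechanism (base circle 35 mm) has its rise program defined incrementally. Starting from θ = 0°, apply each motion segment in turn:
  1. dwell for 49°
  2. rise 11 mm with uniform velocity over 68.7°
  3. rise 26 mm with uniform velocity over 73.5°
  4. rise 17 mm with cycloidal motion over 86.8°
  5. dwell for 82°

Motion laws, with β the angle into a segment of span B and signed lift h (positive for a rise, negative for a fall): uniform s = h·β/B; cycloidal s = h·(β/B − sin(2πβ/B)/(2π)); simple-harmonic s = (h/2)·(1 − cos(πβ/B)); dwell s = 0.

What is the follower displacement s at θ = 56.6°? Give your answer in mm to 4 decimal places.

seg 1 [0°–49°] dwell: s stays 0.0000
seg 2 [49°–117.7°] uniform, h=11: θ=56.6° here. β=7.6, B=68.7. 11·7.6/68.7 = 1.2169 → s = 1.2169

1.2169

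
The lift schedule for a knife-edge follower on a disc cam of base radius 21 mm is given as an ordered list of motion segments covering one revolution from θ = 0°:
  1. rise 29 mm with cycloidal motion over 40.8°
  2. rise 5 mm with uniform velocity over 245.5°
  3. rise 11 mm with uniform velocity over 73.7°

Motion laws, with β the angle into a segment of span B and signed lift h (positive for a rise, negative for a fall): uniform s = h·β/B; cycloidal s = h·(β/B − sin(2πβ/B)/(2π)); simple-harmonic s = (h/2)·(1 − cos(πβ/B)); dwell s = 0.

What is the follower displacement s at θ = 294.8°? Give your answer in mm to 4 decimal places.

seg 1 [0°–40.8°] cycloidal, h=29: full span → s += 29 → s = 29.0000
seg 2 [40.8°–286.3°] uniform, h=5: full span → s += 5 → s = 34.0000
seg 3 [286.3°–360°] uniform, h=11: θ=294.8° here. β=8.5, B=73.7. 11·8.5/73.7 = 1.2687 → s = 35.2687

35.2687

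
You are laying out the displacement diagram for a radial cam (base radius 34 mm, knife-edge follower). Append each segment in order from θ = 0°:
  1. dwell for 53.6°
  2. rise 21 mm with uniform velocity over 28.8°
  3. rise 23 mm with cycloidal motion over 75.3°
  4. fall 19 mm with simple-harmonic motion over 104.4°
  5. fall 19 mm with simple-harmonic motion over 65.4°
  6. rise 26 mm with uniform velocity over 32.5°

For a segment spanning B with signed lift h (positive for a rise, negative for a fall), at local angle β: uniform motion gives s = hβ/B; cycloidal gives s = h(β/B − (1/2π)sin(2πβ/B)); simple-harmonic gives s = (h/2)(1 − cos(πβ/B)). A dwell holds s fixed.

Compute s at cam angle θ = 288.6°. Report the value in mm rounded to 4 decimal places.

seg 1 [0°–53.6°] dwell: s stays 0.0000
seg 2 [53.6°–82.4°] uniform, h=21: full span → s += 21 → s = 21.0000
seg 3 [82.4°–157.7°] cycloidal, h=23: full span → s += 23 → s = 44.0000
seg 4 [157.7°–262.1°] simple-harmonic, h=-19: full span → s += -19 → s = 25.0000
seg 5 [262.1°–327.5°] simple-harmonic, h=-19: θ=288.6° here. β=26.5, B=65.4. -19/2·(1 − cos(π·0.4052)) = -6.7123 → s = 18.2877

18.2877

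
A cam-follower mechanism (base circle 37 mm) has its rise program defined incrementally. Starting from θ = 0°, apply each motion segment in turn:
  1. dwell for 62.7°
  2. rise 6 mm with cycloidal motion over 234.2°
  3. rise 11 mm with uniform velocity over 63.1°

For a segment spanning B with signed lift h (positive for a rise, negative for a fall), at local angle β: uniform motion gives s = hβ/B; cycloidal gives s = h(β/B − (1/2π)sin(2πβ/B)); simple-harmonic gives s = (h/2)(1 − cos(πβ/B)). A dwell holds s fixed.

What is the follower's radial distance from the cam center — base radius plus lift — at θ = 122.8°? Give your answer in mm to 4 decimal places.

seg 1 [0°–62.7°] dwell: s stays 0.0000
seg 2 [62.7°–296.9°] cycloidal, h=6: θ=122.8° here. β=60.1, B=234.2. 6·(0.2566 − sin(2π·0.2566)/(2π)) = 0.5856 → s = 0.5856
radial distance = base radius + s = 37 + 0.5856 = 37.5856

37.5856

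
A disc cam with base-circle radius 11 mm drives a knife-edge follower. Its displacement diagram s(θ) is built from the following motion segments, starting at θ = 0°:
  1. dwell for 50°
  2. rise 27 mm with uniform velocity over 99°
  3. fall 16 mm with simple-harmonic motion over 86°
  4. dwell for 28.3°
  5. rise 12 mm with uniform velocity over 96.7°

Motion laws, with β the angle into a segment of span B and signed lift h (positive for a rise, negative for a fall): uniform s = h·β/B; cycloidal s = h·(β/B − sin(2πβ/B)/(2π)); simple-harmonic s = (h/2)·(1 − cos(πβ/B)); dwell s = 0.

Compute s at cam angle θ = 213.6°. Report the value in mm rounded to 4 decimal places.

seg 1 [0°–50°] dwell: s stays 0.0000
seg 2 [50°–149°] uniform, h=27: full span → s += 27 → s = 27.0000
seg 3 [149°–235°] simple-harmonic, h=-16: θ=213.6° here. β=64.6, B=86. -16/2·(1 − cos(π·0.7512)) = -13.6775 → s = 13.3225

13.3225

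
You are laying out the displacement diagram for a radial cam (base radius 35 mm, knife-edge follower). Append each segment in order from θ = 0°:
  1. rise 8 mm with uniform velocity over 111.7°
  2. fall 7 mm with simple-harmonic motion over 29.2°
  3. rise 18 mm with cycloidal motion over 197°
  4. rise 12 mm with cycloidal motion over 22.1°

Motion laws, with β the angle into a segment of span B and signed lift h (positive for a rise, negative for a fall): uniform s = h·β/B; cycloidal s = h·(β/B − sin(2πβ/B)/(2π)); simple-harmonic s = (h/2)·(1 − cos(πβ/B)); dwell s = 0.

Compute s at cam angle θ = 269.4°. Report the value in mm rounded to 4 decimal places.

seg 1 [0°–111.7°] uniform, h=8: full span → s += 8 → s = 8.0000
seg 2 [111.7°–140.9°] simple-harmonic, h=-7: full span → s += -7 → s = 1.0000
seg 3 [140.9°–337.9°] cycloidal, h=18: θ=269.4° here. β=128.5, B=197. 18·(0.6523 − sin(2π·0.6523)/(2π)) = 14.0827 → s = 15.0827

15.0827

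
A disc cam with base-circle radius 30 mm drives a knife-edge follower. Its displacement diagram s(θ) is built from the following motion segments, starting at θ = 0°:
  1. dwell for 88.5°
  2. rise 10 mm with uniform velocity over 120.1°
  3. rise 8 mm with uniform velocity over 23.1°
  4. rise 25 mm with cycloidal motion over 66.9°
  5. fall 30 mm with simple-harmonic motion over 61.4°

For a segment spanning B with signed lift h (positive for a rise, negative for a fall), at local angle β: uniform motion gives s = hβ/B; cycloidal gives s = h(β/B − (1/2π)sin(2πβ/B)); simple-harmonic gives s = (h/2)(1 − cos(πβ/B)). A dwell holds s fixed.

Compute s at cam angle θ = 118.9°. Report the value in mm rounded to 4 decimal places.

seg 1 [0°–88.5°] dwell: s stays 0.0000
seg 2 [88.5°–208.6°] uniform, h=10: θ=118.9° here. β=30.4, B=120.1. 10·30.4/120.1 = 2.5312 → s = 2.5312

2.5312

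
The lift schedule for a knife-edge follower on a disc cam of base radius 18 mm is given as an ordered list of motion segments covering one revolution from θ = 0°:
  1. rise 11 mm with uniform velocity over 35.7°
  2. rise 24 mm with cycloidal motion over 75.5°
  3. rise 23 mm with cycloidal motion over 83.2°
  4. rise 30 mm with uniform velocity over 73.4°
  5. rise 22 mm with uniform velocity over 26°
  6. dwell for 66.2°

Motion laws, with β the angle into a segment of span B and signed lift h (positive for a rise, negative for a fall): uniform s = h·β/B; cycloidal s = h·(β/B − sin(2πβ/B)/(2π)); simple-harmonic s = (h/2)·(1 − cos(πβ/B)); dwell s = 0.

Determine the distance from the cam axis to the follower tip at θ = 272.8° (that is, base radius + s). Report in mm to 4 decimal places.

seg 1 [0°–35.7°] uniform, h=11: full span → s += 11 → s = 11.0000
seg 2 [35.7°–111.2°] cycloidal, h=24: full span → s += 24 → s = 35.0000
seg 3 [111.2°–194.4°] cycloidal, h=23: full span → s += 23 → s = 58.0000
seg 4 [194.4°–267.8°] uniform, h=30: full span → s += 30 → s = 88.0000
seg 5 [267.8°–293.8°] uniform, h=22: θ=272.8° here. β=5, B=26. 22·5/26 = 4.2308 → s = 92.2308
radial distance = base radius + s = 18 + 92.2308 = 110.2308

110.2308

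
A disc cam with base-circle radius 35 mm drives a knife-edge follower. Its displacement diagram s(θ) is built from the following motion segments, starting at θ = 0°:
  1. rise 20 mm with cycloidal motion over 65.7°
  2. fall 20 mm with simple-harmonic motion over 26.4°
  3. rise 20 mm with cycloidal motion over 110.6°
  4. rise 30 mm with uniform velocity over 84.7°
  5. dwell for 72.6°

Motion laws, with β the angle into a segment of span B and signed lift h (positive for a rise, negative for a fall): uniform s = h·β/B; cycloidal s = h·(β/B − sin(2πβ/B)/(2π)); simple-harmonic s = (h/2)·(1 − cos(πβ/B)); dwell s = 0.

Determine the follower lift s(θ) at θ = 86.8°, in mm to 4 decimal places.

seg 1 [0°–65.7°] cycloidal, h=20: full span → s += 20 → s = 20.0000
seg 2 [65.7°–92.1°] simple-harmonic, h=-20: θ=86.8° here. β=21.1, B=26.4. -20/2·(1 − cos(π·0.7992)) = -18.0762 → s = 1.9238

1.9238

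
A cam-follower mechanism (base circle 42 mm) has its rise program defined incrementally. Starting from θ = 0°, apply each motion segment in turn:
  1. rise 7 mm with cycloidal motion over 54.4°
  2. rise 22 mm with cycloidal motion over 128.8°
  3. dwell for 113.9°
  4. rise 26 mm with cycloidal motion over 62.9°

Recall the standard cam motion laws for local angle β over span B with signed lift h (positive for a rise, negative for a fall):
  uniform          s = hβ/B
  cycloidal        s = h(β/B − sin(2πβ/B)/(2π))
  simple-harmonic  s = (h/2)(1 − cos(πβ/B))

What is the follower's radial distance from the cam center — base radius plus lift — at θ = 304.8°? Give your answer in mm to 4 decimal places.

seg 1 [0°–54.4°] cycloidal, h=7: full span → s += 7 → s = 7.0000
seg 2 [54.4°–183.2°] cycloidal, h=22: full span → s += 22 → s = 29.0000
seg 3 [183.2°–297.1°] dwell: s stays 29.0000
seg 4 [297.1°–360°] cycloidal, h=26: θ=304.8° here. β=7.7, B=62.9. 26·(0.1224 − sin(2π·0.1224)/(2π)) = 0.3047 → s = 29.3047
radial distance = base radius + s = 42 + 29.3047 = 71.3047

71.3047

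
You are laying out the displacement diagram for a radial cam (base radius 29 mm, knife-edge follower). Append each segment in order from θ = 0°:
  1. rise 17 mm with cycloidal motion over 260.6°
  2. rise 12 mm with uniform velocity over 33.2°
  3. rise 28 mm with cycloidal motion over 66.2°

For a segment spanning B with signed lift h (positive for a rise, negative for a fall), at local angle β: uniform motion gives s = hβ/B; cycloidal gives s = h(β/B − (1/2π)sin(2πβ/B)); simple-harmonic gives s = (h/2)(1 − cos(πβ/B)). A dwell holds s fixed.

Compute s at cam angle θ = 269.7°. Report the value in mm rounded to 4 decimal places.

seg 1 [0°–260.6°] cycloidal, h=17: full span → s += 17 → s = 17.0000
seg 2 [260.6°–293.8°] uniform, h=12: θ=269.7° here. β=9.1, B=33.2. 12·9.1/33.2 = 3.2892 → s = 20.2892

20.2892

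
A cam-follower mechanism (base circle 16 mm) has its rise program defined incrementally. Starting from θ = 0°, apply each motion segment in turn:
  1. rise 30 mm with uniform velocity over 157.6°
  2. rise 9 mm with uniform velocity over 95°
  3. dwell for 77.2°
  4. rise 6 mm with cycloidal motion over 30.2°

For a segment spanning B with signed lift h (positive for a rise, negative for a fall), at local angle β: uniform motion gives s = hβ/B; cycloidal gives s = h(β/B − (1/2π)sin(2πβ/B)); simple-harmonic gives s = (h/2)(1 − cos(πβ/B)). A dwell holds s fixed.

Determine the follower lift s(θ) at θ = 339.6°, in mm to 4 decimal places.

seg 1 [0°–157.6°] uniform, h=30: full span → s += 30 → s = 30.0000
seg 2 [157.6°–252.6°] uniform, h=9: full span → s += 9 → s = 39.0000
seg 3 [252.6°–329.8°] dwell: s stays 39.0000
seg 4 [329.8°–360°] cycloidal, h=6: θ=339.6° here. β=9.8, B=30.2. 6·(0.3245 − sin(2π·0.3245)/(2π)) = 1.0948 → s = 40.0948

40.0948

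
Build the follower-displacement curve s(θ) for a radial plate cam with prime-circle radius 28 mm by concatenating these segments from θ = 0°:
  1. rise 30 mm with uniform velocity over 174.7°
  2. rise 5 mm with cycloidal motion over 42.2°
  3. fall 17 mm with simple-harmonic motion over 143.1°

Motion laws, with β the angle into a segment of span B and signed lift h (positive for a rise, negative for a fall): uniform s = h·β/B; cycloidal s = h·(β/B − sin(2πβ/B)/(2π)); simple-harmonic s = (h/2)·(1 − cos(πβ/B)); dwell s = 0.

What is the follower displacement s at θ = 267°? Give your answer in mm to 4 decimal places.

seg 1 [0°–174.7°] uniform, h=30: full span → s += 30 → s = 30.0000
seg 2 [174.7°–216.9°] cycloidal, h=5: full span → s += 5 → s = 35.0000
seg 3 [216.9°–360°] simple-harmonic, h=-17: θ=267° here. β=50.1, B=143.1. -17/2·(1 − cos(π·0.3501)) = -4.6436 → s = 30.3564

30.3564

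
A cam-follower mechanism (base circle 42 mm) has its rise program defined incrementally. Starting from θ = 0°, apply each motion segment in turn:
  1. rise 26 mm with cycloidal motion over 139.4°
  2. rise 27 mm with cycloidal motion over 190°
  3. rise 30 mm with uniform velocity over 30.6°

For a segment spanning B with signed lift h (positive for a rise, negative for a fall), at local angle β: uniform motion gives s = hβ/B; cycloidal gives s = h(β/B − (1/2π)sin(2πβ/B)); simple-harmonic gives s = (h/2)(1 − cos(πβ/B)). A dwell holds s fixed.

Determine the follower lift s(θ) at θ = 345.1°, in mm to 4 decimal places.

seg 1 [0°–139.4°] cycloidal, h=26: full span → s += 26 → s = 26.0000
seg 2 [139.4°–329.4°] cycloidal, h=27: full span → s += 27 → s = 53.0000
seg 3 [329.4°–360°] uniform, h=30: θ=345.1° here. β=15.7, B=30.6. 30·15.7/30.6 = 15.3922 → s = 68.3922

68.3922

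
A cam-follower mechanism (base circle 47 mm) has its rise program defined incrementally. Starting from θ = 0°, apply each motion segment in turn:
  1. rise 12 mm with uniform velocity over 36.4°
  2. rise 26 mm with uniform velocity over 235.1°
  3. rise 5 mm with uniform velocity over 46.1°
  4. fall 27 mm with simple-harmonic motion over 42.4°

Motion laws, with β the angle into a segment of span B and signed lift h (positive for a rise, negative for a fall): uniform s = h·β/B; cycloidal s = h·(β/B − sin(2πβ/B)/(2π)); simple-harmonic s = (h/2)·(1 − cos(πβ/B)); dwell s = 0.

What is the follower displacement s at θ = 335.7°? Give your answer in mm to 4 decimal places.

seg 1 [0°–36.4°] uniform, h=12: full span → s += 12 → s = 12.0000
seg 2 [36.4°–271.5°] uniform, h=26: full span → s += 26 → s = 38.0000
seg 3 [271.5°–317.6°] uniform, h=5: full span → s += 5 → s = 43.0000
seg 4 [317.6°–360°] simple-harmonic, h=-27: θ=335.7° here. β=18.1, B=42.4. -27/2·(1 − cos(π·0.4269)) = -10.4264 → s = 32.5736

32.5736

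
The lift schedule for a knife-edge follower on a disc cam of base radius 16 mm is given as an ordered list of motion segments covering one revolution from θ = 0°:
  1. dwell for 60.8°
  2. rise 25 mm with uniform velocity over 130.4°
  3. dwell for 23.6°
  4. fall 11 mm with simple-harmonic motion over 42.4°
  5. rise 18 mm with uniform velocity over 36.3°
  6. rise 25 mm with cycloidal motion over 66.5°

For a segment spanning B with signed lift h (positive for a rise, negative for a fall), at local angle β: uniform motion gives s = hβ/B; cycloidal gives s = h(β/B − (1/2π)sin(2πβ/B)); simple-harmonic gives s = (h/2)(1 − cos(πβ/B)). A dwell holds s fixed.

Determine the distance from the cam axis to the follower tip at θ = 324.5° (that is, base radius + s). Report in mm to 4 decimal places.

seg 1 [0°–60.8°] dwell: s stays 0.0000
seg 2 [60.8°–191.2°] uniform, h=25: full span → s += 25 → s = 25.0000
seg 3 [191.2°–214.8°] dwell: s stays 25.0000
seg 4 [214.8°–257.2°] simple-harmonic, h=-11: full span → s += -11 → s = 14.0000
seg 5 [257.2°–293.5°] uniform, h=18: full span → s += 18 → s = 32.0000
seg 6 [293.5°–360°] cycloidal, h=25: θ=324.5° here. β=31, B=66.5. 25·(0.4662 − sin(2π·0.4662)/(2π)) = 10.8146 → s = 42.8146
radial distance = base radius + s = 16 + 42.8146 = 58.8146

58.8146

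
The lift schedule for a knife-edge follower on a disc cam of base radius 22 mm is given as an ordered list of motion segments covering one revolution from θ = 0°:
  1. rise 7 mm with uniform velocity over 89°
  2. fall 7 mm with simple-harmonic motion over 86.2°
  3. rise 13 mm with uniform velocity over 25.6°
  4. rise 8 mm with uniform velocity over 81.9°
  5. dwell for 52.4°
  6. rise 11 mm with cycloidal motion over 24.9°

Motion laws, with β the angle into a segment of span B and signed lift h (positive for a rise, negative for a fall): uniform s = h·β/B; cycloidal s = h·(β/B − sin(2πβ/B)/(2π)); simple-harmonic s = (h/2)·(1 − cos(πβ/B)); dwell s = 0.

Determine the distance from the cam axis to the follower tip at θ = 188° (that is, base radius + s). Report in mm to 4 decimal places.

seg 1 [0°–89°] uniform, h=7: full span → s += 7 → s = 7.0000
seg 2 [89°–175.2°] simple-harmonic, h=-7: full span → s += -7 → s = 0.0000
seg 3 [175.2°–200.8°] uniform, h=13: θ=188° here. β=12.8, B=25.6. 13·12.8/25.6 = 6.5000 → s = 6.5000
radial distance = base radius + s = 22 + 6.5000 = 28.5000

28.5000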